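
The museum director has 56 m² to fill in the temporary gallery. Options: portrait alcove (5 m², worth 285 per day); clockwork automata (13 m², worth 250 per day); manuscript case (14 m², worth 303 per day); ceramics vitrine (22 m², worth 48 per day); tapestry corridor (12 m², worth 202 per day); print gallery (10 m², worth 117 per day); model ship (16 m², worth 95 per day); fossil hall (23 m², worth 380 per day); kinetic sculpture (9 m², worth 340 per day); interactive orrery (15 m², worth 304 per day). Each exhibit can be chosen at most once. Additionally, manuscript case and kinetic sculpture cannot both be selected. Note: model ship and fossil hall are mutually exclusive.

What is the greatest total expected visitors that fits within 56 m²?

1381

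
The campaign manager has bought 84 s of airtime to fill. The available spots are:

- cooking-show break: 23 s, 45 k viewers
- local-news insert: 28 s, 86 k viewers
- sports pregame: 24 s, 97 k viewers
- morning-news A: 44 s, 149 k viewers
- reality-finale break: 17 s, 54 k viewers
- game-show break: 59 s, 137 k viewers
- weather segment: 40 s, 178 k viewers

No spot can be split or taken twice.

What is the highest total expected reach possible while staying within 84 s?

329

Best packing: sports pregame + reality-finale break + weather segment — 81 s, 329 total.
The spare 3 s is too small for any remaining spot, and no exchange beats 329.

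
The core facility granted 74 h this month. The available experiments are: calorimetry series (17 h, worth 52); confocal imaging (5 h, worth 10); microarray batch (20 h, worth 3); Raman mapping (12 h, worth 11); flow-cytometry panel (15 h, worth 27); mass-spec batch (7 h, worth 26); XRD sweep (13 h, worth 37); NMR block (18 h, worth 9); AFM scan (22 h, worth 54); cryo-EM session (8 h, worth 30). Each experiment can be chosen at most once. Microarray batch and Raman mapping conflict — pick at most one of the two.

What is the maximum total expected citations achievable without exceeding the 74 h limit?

209

Taking calorimetry series + confocal imaging + mass-spec batch + XRD sweep + AFM scan + cryo-EM session: 72 h used, 209 in expected citations.
Runner-up calorimetry series + confocal imaging + flow-cytometry panel + mass-spec batch + AFM scan + cryo-EM session tops out at 199.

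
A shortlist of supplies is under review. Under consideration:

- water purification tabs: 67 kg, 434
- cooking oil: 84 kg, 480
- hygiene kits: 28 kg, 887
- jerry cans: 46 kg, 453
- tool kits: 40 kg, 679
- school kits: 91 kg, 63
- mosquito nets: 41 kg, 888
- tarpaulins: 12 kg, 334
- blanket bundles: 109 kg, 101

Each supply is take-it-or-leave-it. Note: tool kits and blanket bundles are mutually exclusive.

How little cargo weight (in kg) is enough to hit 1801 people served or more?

80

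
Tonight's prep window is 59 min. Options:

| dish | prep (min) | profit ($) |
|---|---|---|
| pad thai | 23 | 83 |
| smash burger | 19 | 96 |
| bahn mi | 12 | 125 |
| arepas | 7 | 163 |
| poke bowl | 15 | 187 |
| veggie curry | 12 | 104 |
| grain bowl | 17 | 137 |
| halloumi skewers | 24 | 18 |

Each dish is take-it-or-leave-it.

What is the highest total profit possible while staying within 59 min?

612

Taking the top-ratio dishes first gives bahn mi + arepas + poke bowl + veggie curry for 579 (46 min).
Replace veggie curry with grain bowl: the trade gains 33 net, giving 612 at 51 min.
The closest alternative, arepas + poke bowl + veggie curry + grain bowl, reaches only 591.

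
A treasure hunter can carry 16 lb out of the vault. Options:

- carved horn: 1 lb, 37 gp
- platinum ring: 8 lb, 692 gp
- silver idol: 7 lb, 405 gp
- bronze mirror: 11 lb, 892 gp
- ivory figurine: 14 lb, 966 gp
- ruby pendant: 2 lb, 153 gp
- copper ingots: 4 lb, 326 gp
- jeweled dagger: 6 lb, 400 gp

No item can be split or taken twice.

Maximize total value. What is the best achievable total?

1255

The ratio heuristic lands on carved horn + platinum ring + ruby pendant + copper ingots (1208) but leaves 1 lb idle.
Dropping platinum ring and ruby pendant frees 10 lb; slotting in bronze mirror (11 lb) lifts the total to 1255 at 16 lb.
The closest alternative, platinum ring + ruby pendant + jeweled dagger, reaches only 1245.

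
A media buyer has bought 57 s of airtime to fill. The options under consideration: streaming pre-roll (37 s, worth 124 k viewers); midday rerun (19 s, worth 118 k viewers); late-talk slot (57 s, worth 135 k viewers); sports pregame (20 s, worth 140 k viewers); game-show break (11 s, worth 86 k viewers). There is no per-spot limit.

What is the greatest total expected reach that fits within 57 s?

By expected reach per s: game-show break 7.82, sports pregame 7.00, midday rerun 6.21, streaming pre-roll 3.35 lead.
Best packing: 5×game-show break — 55 s, 430 total.
Every other selection either busts 57 s or fails to beat 430.

430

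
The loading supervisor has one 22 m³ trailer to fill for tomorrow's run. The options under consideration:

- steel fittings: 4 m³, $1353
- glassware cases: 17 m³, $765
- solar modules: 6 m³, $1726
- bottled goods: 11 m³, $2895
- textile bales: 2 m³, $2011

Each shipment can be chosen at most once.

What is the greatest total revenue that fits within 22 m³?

6632

A density-first pass picks steel fittings + solar modules + textile bales — 5090 at 12 m³.
The 4 m³ tied up in steel fittings is better spent on bottled goods — total rises to 6632 (19 m³).
That's the maximum — no swap from here does better than 6632.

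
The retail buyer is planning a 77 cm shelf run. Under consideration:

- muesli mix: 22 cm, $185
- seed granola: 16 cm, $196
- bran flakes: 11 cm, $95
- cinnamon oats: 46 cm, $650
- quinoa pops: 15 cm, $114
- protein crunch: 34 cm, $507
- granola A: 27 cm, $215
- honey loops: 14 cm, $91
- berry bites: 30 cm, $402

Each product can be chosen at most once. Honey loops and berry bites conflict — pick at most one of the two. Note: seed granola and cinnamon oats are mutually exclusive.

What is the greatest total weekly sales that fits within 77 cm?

1052

By weekly sales per cm: protein crunch 14.91, cinnamon oats 14.13, berry bites 13.40 lead.
Taking the top-ratio products first gives bran flakes + protein crunch + berry bites for 1004 (75 cm).
The 45 cm tied up in bran flakes and protein crunch is better spent on cinnamon oats — total rises to 1052 (76 cm).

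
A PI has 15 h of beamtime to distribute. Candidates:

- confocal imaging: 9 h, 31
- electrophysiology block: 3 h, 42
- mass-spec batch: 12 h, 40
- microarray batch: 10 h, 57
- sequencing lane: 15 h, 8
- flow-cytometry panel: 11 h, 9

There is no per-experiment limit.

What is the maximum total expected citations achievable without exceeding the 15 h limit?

210

By expected citations per h: electrophysiology block 14.00, microarray batch 5.70, confocal imaging 3.44, mass-spec batch 3.33 lead.
Best packing: 5×electrophysiology block — 15 h, 210 total.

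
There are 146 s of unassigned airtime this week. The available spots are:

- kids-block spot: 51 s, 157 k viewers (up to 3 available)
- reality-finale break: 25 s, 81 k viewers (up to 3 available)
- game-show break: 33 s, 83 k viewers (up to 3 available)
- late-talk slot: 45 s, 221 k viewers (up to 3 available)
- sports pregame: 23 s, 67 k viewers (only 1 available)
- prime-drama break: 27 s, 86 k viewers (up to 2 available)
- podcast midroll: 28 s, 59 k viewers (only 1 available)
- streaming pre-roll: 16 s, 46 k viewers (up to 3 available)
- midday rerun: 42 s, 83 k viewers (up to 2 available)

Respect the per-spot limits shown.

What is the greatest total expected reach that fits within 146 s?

The ratio ordering already packs tightly: 3×late-talk slot, 135 s, 663.
No other feasible combination exceeds 663.

663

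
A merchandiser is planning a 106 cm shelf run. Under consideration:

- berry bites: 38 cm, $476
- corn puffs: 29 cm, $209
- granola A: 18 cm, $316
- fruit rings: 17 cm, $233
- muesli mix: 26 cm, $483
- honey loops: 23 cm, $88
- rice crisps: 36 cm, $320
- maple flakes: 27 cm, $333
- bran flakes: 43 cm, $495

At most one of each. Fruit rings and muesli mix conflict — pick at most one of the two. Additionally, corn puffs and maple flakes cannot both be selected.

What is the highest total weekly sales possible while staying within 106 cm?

1377

Granola A + fruit rings + maple flakes + bran flakes uses 105 of the 106 cm and totals 1377.
Next best is berry bites + granola A + muesli mix + honey loops at 1363 (105 cm) — short by 14.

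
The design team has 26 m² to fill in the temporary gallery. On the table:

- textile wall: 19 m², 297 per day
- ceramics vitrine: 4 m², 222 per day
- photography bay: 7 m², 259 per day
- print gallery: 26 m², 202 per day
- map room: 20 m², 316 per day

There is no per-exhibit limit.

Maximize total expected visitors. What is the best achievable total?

Density check — ceramics vitrine 55.50, photography bay 37.00, map room 15.80, textile wall 15.63 are the best per m².
The ratio ordering already packs tightly: 6×ceramics vitrine, 24 m², 1332.
Nothing else within 26 m² beats 1332.

1332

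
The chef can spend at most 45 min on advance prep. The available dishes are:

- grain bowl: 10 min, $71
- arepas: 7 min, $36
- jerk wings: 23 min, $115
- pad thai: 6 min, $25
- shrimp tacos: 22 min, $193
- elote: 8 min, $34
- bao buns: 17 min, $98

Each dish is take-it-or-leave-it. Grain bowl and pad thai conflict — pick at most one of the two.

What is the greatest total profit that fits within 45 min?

316

Pad thai + shrimp tacos + bao buns uses 45 of the 45 min and totals 316.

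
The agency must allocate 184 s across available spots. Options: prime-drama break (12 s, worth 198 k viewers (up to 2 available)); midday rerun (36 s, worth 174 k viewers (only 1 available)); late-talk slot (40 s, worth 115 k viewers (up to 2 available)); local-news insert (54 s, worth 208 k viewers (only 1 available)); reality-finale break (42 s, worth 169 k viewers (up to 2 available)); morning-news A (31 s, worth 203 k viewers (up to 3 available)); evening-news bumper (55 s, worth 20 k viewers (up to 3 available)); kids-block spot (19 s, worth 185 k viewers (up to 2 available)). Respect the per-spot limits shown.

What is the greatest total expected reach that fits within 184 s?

1380

By expected reach per s: prime-drama break 16.50, kids-block spot 9.74, morning-news A 6.55 lead.
A density-first pass picks 2×prime-drama break + 3×morning-news A + 2×kids-block spot — 1375 at 155 s.
The 31 s tied up in morning-news A is better spent on local-news insert — total rises to 1380 (178 s).
Nothing else within 184 s beats 1380.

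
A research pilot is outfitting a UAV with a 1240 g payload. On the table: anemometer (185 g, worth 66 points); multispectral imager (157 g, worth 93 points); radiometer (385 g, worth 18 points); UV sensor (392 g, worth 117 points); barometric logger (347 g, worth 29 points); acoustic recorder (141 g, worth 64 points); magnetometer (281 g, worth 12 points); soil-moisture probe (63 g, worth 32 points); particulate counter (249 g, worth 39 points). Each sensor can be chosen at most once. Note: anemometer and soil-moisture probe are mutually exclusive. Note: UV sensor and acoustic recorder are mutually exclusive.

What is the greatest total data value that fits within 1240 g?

By data value per g: multispectral imager 0.59, soil-moisture probe 0.51, acoustic recorder 0.45 lead.
Anemometer + multispectral imager + UV sensor + particulate counter uses 983 of the 1240 g and totals 315.
Every other selection either busts 1240 g or breaks a pairing rule or fails to beat 315.

315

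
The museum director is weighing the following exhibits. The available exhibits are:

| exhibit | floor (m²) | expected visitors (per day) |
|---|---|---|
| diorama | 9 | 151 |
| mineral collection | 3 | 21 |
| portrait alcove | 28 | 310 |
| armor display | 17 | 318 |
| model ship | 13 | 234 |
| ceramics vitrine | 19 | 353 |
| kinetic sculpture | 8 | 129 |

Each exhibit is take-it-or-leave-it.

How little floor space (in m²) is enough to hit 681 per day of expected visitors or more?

Minimise m² subject to total expected visitors ≥ 681.
armor display + model ship + kinetic sculpture reaches 681 using 38 m².
Below 38 m² the best achievable stays under 681.

38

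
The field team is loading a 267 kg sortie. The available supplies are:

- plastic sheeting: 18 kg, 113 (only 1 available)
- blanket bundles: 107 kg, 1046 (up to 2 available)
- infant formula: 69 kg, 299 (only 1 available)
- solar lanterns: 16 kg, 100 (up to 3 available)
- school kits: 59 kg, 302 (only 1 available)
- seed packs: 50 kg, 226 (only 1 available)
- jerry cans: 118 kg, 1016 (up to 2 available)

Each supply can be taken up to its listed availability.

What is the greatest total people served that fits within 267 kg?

By people served per kg: blanket bundles 9.78, jerry cans 8.61, plastic sheeting 6.28, solar lanterns 6.25 lead.
Best packing: plastic sheeting + 2×blanket bundles + 2×solar lanterns — 264 kg, 2405 total.

2405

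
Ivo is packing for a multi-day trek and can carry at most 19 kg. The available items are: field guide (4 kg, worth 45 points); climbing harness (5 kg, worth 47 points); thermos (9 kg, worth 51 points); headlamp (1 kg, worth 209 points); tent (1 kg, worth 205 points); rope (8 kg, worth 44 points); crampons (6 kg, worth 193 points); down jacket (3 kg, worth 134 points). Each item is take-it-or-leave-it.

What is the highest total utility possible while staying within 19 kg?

Ranking by ratio (utility/kg): headlamp 209.00, tent 205.00, down jacket 44.67.
The ratio heuristic lands on field guide + headlamp + tent + crampons + down jacket (786) but leaves 4 kg idle.
Replace field guide with climbing harness: the trade gains 2 net, giving 788 at 16 kg.
The spare 3 kg is too small for any remaining item, and no exchange beats 788.

788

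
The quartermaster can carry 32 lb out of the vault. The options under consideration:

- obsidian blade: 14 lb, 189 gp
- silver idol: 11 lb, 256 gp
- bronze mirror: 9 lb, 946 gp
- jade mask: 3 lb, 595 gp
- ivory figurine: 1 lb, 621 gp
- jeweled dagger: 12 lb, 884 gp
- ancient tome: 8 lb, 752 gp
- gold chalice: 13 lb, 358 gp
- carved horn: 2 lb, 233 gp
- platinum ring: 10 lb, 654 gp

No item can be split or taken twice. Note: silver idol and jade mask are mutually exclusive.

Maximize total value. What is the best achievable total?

3568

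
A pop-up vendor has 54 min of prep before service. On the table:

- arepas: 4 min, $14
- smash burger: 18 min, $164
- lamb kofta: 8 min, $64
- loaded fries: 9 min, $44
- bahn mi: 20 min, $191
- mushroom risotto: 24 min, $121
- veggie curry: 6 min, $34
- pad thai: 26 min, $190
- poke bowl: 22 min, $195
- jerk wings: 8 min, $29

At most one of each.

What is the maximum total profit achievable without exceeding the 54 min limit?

Filling by ratio: smash burger + lamb kofta + bahn mi + veggie curry for 453, with 2 min left unused.
Replace smash burger and veggie curry with arepas + poke bowl: the trade gains 11 net, giving 464 at 54 min.
No other feasible combination exceeds 464.

464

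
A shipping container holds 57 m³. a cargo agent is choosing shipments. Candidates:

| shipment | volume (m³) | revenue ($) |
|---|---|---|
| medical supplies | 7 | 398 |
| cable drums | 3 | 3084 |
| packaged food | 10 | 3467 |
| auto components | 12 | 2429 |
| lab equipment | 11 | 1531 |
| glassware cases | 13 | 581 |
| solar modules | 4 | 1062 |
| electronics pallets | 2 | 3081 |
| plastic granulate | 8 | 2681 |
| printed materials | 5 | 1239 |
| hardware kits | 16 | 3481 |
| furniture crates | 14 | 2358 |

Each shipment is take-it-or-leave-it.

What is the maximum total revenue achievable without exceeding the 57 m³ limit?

19462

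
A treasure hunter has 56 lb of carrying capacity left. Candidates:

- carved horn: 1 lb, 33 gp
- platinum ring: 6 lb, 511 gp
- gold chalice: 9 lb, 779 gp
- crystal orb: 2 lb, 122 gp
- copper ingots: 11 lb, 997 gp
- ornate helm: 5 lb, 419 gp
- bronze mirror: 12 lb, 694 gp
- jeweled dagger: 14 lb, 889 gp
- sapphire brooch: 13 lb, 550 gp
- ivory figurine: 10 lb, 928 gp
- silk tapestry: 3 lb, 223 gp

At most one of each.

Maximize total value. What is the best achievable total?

Filling by ratio: carved horn + platinum ring + gold chalice + crystal orb + copper ingots + ornate helm + ivory figurine + silk tapestry for 4012, with 9 lb left unused.
Dropping crystal orb and silk tapestry frees 5 lb; slotting in jeweled dagger (14 lb) lifts the total to 4556 at 56 lb.

4556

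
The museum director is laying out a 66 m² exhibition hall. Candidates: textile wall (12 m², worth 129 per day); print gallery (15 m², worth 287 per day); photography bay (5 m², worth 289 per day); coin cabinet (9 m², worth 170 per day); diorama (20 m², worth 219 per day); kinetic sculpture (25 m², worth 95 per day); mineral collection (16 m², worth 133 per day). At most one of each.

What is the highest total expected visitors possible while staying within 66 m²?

Filling by ratio: textile wall + print gallery + photography bay + coin cabinet + diorama for 1094, with 5 m² left unused.
Dropping textile wall frees 12 m²; slotting in mineral collection (16 m²) lifts the total to 1098 at 65 m².
Nothing else within 66 m² beats 1098.

1098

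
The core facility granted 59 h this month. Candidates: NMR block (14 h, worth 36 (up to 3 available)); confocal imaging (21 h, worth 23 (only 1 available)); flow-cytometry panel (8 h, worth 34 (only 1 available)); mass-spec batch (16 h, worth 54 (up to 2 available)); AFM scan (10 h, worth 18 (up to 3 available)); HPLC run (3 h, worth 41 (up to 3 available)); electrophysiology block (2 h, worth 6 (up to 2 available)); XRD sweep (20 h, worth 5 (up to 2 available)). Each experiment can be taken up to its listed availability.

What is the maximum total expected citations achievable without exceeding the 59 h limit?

283

The ratio heuristic lands on flow-cytometry panel + 2×mass-spec batch + 3×HPLC run + 2×electrophysiology block (277) but leaves 6 h idle.
Replace 2×electrophysiology block with AFM scan: the trade gains 6 net, giving 283 at 59 h.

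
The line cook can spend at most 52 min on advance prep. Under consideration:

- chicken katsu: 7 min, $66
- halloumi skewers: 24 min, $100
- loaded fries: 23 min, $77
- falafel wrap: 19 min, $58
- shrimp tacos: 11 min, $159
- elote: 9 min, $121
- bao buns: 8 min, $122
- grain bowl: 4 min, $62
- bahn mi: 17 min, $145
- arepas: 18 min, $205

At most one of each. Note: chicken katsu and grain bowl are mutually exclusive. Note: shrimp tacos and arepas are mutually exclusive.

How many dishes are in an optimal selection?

5

Best achievable profit is 613.
chicken katsu + shrimp tacos + elote + bao buns + bahn mi hits 613 at 52 min.
All optima have 5 dishes.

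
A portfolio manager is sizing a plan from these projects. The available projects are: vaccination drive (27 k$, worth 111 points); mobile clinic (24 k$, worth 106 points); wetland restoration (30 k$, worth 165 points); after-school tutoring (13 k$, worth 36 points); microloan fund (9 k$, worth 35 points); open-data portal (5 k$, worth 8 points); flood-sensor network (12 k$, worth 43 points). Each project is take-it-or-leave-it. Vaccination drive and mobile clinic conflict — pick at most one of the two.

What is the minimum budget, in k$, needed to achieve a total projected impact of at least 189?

39

Minimise k$ subject to total projected impact ≥ 189.
Taking wetland restoration + microloan fund gives 200 (≥ 189) for 39 k$.
Any bundle with less than 39 k$ falls short of 189.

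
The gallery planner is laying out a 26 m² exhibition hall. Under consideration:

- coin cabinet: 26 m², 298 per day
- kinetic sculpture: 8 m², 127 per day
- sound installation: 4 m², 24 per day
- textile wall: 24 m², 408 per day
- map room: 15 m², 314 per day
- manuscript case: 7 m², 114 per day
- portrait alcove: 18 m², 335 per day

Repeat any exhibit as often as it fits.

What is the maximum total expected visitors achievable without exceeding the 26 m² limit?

By expected visitors per m²: map room 20.93, portrait alcove 18.61, textile wall 17.00, manuscript case 16.29 lead.
Greedy by ratio would take sound installation + map room + manuscript case: 26 m² used, total 452.
A better packing is kinetic sculpture + portrait alcove: 26 m², total 462.

462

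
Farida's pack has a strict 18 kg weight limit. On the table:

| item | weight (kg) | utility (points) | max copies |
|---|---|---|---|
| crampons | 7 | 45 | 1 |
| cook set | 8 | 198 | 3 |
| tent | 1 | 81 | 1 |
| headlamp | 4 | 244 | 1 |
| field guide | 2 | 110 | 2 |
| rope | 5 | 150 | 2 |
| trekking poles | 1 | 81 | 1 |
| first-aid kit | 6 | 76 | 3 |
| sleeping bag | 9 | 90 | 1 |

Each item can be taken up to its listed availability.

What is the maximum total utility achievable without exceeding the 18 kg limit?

824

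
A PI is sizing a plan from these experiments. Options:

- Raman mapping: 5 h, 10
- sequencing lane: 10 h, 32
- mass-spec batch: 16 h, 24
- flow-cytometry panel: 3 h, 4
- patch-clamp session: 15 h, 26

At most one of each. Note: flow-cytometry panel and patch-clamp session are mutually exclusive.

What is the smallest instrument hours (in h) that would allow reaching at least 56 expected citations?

25

Need the lightest bundle worth ≥ 56.
sequencing lane + patch-clamp session reaches 58 using 25 h.
No combination under 25 h hits 56.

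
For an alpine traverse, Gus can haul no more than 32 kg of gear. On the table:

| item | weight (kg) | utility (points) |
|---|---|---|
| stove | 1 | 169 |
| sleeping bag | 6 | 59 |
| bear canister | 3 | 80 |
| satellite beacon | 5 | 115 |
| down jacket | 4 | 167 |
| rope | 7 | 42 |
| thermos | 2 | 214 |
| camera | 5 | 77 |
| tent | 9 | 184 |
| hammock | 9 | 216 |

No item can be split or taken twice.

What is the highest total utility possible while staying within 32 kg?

1065

Greedy by ratio would take stove + bear canister + satellite beacon + down jacket + thermos + camera + hammock: 29 kg used, total 1038.
Replace bear canister and camera with tent: the trade gains 27 net, giving 1065 at 30 kg.
Every other selection either busts 32 kg or fails to beat 1065.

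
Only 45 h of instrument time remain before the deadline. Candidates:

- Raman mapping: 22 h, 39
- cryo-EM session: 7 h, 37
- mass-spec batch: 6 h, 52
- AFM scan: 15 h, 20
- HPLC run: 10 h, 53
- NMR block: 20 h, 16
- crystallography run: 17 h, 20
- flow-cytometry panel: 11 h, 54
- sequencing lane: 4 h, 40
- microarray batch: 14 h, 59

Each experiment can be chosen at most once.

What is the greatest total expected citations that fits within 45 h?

A density-first pass picks cryo-EM session + mass-spec batch + HPLC run + flow-cytometry panel + sequencing lane — 236 at 38 h.
Replace cryo-EM session with microarray batch: the trade gains 22 net, giving 258 at 45 h.
An exhaustive check of the 1024 subsets confirms 258.

258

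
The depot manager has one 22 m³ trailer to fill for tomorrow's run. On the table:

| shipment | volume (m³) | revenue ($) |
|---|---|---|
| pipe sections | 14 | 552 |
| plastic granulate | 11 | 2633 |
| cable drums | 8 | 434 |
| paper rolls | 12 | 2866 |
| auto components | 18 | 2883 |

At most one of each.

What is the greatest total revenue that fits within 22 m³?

3300

A density-first pass picks plastic granulate + cable drums — 3067 at 19 m³.
The 11 m³ tied up in plastic granulate is better spent on paper rolls — total rises to 3300 (20 m³).
Runner-up plastic granulate + cable drums tops out at 3067.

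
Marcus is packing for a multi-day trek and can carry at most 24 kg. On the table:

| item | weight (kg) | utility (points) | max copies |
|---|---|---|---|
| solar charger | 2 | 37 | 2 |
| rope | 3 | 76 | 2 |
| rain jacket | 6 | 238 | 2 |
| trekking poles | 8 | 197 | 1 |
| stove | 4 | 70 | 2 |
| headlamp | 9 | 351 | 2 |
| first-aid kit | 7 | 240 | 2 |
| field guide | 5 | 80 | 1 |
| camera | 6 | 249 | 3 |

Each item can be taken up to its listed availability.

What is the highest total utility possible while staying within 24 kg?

Density check — camera 41.50, rain jacket 39.67, headlamp 39.00, first-aid kit 34.29 are the best per kg.
Rain jacket + 3×camera uses 24 of the 24 kg and totals 985.
Nothing else within 24 kg beats 985.

985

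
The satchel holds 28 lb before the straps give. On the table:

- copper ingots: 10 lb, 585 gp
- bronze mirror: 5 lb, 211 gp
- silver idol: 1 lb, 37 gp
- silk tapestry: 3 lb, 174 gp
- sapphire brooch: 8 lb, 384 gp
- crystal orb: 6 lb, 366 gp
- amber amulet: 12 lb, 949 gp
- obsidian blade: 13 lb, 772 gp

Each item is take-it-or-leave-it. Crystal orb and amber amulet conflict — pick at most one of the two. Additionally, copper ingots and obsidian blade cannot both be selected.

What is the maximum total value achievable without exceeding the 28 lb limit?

Silk tapestry + amber amulet + obsidian blade uses 28 of the 28 lb and totals 1895.
That's the maximum — no feasible swap from here does better than 1895.

1895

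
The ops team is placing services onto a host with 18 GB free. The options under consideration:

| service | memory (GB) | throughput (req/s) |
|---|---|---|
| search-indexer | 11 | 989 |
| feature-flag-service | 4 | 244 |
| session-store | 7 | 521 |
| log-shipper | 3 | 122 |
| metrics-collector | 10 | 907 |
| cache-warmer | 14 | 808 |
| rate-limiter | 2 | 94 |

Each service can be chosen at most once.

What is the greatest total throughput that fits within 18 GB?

1510

The ratio heuristic lands on session-store + metrics-collector (1428) but leaves 1 GB idle.
The 10 GB tied up in metrics-collector is better spent on search-indexer — total rises to 1510 (18 GB).
Runner-up session-store + metrics-collector tops out at 1428.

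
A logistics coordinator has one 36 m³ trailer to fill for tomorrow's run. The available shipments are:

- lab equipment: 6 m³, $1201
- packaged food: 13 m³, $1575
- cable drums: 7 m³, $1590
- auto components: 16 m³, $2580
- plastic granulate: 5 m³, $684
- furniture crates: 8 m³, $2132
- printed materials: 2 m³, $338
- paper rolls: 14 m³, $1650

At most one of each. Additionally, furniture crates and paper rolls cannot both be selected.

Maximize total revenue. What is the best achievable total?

6986

The ratio heuristic lands on lab equipment + cable drums + plastic granulate + furniture crates + printed materials (5945) but leaves 8 m³ idle.
Replace lab equipment and printed materials with auto components: the trade gains 1041 net, giving 6986 at 36 m³.
Runner-up lab equipment + packaged food + cable drums + furniture crates + printed materials tops out at 6836.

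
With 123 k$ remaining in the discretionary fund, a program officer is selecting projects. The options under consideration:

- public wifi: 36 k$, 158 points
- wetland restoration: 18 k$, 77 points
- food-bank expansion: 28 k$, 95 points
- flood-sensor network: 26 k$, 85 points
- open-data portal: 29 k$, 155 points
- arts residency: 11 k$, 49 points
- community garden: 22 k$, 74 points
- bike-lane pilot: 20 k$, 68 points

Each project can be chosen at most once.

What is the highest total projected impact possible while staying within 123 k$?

Ranking by ratio (projected impact/k$): open-data portal 5.34, arts residency 4.45, public wifi 4.39.
A density-first pass picks public wifi + wetland restoration + open-data portal + arts residency + bike-lane pilot — 507 at 114 k$.
Dropping bike-lane pilot frees 20 k$; slotting in food-bank expansion (28 k$) lifts the total to 534 at 122 k$.
That's the maximum — no swap from here does better than 534.

534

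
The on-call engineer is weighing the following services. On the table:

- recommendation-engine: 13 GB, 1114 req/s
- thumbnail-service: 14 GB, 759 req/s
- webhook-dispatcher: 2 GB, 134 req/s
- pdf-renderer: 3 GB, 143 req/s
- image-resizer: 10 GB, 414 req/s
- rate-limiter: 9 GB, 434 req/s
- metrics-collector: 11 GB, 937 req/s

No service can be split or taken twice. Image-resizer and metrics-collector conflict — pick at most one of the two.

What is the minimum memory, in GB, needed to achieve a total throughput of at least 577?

11

Minimise GB subject to total throughput ≥ 577.
metrics-collector: 937 throughput at 11 GB.
No combination under 11 GB hits 577.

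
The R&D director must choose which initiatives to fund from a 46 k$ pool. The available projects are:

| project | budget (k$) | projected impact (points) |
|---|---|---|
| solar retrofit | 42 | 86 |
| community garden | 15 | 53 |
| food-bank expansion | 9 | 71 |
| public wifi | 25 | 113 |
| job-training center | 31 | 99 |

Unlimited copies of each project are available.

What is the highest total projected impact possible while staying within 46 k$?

By projected impact per k$: food-bank expansion 7.89, public wifi 4.52, community garden 3.53, job-training center 3.19 lead.
The ratio ordering already packs tightly: 5×food-bank expansion, 45 k$, 355.

355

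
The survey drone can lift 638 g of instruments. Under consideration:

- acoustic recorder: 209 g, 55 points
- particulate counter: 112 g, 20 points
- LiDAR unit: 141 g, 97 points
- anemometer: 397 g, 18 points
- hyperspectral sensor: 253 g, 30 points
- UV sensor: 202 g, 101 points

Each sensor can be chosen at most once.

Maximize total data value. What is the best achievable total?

253

Ranking by ratio (data value/g): LiDAR unit 0.69, UV sensor 0.50, acoustic recorder 0.26, particulate counter 0.18.
Best packing: acoustic recorder + LiDAR unit + UV sensor — 552 g, 253 total.
Next best is LiDAR unit + hyperspectral sensor + UV sensor at 228 (596 g) — short by 25.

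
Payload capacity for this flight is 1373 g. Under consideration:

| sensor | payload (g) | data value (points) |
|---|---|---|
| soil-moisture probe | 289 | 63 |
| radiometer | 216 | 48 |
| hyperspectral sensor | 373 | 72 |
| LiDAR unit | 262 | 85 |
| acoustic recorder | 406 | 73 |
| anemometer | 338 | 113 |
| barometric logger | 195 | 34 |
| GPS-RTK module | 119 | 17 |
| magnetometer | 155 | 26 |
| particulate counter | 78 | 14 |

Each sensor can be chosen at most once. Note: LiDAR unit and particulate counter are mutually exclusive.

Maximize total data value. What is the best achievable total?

344

Best packing: radiometer + hyperspectral sensor + LiDAR unit + anemometer + magnetometer — 1344 g, 344 total.
Nothing else feasible within 1373 g beats 344.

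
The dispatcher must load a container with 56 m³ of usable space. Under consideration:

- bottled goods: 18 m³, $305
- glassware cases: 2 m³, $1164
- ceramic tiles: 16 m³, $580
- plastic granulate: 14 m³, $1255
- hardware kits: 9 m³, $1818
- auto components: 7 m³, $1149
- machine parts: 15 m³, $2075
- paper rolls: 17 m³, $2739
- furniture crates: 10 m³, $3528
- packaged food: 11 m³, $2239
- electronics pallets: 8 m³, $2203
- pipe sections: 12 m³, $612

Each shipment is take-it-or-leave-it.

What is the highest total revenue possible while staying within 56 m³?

By revenue per m³: glassware cases 582.00, furniture crates 352.80, electronics pallets 275.38, packaged food 203.55 lead.
Greedy by ratio would take glassware cases + hardware kits + auto components + furniture crates + packaged food + electronics pallets: 47 m³ used, total 12101.
The 7 m³ tied up in auto components is better spent on machine parts — total rises to 13027 (55 m³).
Nothing else within 56 m³ beats 13027.

13027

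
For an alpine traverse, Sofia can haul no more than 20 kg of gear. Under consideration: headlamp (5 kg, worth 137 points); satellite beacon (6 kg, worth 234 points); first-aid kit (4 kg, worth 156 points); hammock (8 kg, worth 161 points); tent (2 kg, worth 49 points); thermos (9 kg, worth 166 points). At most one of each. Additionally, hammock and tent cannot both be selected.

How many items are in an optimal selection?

Best achievable utility is 576.
headlamp + satellite beacon + first-aid kit + tent hits 576 at 17 kg.
Any selection reaching 576 contains exactly 4 items.

4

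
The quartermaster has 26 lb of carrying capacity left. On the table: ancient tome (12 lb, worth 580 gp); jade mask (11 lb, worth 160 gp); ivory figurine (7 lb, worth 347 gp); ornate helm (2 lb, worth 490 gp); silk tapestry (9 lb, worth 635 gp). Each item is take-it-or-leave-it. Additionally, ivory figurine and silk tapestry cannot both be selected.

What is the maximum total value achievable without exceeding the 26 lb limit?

By value per lb: ornate helm 245.00, silk tapestry 70.56, ivory figurine 49.57 lead.
Taking ancient tome + ornate helm + silk tapestry: 23 lb used, 1705 in value.

1705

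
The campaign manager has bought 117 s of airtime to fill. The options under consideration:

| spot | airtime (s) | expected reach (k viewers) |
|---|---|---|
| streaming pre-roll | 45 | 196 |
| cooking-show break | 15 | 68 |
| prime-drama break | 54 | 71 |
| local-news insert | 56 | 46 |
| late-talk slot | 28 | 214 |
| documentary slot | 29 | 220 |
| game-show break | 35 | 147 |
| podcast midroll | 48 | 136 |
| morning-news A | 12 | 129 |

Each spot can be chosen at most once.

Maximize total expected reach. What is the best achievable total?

Taking the top-ratio spots first gives cooking-show break + late-talk slot + documentary slot + morning-news A for 631 (84 s).
The 15 s tied up in cooking-show break is better spent on streaming pre-roll — total rises to 759 (114 s).
No other feasible combination exceeds 759.

759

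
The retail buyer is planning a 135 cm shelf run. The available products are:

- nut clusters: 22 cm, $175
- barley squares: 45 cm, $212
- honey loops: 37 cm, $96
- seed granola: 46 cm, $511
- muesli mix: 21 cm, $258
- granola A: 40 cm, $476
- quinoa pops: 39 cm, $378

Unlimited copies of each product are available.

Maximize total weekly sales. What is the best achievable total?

1548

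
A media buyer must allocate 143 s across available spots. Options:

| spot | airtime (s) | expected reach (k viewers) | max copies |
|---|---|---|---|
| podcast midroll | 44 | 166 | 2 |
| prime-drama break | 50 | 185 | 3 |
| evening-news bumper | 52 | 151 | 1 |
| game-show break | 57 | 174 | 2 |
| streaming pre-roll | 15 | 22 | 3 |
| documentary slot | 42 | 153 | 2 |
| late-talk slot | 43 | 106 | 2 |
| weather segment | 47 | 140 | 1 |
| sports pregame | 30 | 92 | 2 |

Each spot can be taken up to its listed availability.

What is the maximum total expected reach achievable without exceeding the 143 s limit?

Density check — podcast midroll 3.77, prime-drama break 3.70, documentary slot 3.64 are the best per s.
Greedy by ratio would take 2×podcast midroll + prime-drama break: 138 s used, total 517.
The 88 s tied up in 2×podcast midroll is better spent on prime-drama break + documentary slot — total rises to 523 (142 s).
Every other selection either busts 143 s or exceeds an availability limit or fails to beat 523.

523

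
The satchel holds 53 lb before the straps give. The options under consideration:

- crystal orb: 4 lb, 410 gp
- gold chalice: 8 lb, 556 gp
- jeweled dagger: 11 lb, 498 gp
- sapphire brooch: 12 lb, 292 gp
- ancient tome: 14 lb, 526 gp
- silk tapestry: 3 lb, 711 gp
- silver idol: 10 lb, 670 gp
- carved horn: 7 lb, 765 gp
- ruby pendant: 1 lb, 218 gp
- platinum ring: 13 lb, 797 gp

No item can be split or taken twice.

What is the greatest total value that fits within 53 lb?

Ranking by ratio (value/lb): silk tapestry 237.00, ruby pendant 218.00, carved horn 109.29.
The ratio heuristic lands on crystal orb + gold chalice + silk tapestry + silver idol + carved horn + ruby pendant + platinum ring (4127) but leaves 7 lb idle.
Dropping crystal orb frees 4 lb; slotting in jeweled dagger (11 lb) lifts the total to 4215 at 53 lb.
Next best is crystal orb + gold chalice + silk tapestry + silver idol + carved horn + ruby pendant + platinum ring at 4127 (46 lb) — short by 88.

4215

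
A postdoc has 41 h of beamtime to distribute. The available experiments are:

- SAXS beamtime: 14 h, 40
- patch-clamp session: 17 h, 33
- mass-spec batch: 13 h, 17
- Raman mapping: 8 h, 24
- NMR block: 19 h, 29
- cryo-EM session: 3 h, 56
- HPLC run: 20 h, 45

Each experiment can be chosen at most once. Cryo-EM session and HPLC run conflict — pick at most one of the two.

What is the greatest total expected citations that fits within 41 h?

137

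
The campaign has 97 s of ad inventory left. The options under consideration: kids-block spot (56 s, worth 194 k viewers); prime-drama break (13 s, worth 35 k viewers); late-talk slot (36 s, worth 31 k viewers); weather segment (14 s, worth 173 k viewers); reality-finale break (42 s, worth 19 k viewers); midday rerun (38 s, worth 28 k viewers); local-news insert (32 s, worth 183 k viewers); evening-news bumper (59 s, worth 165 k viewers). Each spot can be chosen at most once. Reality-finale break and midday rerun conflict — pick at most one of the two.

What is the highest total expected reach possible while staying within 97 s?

422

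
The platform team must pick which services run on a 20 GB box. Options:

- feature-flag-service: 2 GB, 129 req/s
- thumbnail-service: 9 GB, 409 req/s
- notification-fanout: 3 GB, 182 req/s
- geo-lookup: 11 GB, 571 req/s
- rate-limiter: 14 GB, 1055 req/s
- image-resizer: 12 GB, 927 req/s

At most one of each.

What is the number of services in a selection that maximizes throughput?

Best achievable throughput is 1366.
For example feature-flag-service + notification-fanout + rate-limiter achieves it, using 19 GB.
All optima have 3 services.

3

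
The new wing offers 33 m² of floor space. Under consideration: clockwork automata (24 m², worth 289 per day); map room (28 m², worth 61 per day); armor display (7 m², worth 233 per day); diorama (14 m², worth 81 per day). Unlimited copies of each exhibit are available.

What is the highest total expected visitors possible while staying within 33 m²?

932

Taking 4×armor display: 28 m² used, 932 in expected visitors.
The spare 5 m² is too small for any remaining exhibit, and no exchange beats 932.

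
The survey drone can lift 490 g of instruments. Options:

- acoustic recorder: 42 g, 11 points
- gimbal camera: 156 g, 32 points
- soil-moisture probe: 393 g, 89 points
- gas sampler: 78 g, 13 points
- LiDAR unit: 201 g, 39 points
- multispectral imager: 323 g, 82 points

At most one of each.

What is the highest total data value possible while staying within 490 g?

By data value per g: acoustic recorder 0.26, multispectral imager 0.25, soil-moisture probe 0.23, gimbal camera 0.21 lead.
A density-first pass picks acoustic recorder + gas sampler + multispectral imager — 106 at 443 g.
The 120 g tied up in acoustic recorder and gas sampler is better spent on gimbal camera — total rises to 114 (479 g).
No other feasible combination exceeds 114.

114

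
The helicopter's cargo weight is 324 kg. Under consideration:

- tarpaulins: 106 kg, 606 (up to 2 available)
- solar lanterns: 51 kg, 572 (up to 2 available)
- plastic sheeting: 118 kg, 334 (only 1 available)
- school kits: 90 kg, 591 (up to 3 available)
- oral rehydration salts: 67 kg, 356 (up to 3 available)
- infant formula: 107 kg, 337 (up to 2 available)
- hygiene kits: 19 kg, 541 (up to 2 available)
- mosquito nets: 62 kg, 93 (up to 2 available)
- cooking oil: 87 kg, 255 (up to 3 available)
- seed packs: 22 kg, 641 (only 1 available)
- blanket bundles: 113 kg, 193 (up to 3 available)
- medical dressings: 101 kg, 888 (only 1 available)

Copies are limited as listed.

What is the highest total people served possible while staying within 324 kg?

Greedy by ratio would take 2×solar lanterns + 2×hygiene kits + seed packs + medical dressings: 263 kg used, total 3755.
Replace medical dressings with school kits + oral rehydration salts: the trade gains 59 net, giving 3814 at 319 kg.
The spare 5 kg is too small for any remaining supply, and no exchange beats 3814.

3814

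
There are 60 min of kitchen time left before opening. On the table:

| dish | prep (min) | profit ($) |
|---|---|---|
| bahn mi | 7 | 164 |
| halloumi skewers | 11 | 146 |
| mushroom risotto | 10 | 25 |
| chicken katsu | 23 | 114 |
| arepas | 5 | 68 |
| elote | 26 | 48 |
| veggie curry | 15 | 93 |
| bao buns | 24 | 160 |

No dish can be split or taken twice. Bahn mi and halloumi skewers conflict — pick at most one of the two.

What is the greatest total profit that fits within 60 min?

By profit per min: bahn mi 23.43, arepas 13.60, halloumi skewers 13.27, bao buns 6.67 lead.
Bahn mi + chicken katsu + arepas + bao buns uses 59 of the 60 min and totals 506.

506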